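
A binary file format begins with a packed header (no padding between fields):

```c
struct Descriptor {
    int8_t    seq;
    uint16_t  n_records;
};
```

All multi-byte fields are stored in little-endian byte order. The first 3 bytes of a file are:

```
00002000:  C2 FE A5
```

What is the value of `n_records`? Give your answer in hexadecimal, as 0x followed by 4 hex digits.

`n_records` follows `seq` (1 byte), so it starts at byte offset 1 and occupies 2 bytes.
Bytes at offsets 1..2: FE A5.
Little-endian: lowest address holds the least-significant byte.
Reassemble most-significant byte first: A5 FE → 0xA5FE.

0xA5FE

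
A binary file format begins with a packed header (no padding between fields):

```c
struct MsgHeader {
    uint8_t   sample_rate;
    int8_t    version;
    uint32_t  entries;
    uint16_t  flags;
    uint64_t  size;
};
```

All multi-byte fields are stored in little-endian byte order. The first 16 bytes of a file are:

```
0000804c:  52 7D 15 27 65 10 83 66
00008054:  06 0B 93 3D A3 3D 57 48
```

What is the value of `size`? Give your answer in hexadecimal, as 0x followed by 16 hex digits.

`size` follows `sample_rate` (1 B), `version` (1 B), `entries` (4 B), `flags` (2 B), so it starts at offset 1 + 1 + 4 + 2 = 8 and occupies 8 bytes.
Bytes at offsets 8..15: 06 0B 93 3D A3 3D 57 48.
In little-endian order the low byte comes first in memory.
Reassemble most-significant byte first: 48 57 3D A3 3D 93 0B 06 → 0x48573DA33D930B06.

0x48573DA33D930B06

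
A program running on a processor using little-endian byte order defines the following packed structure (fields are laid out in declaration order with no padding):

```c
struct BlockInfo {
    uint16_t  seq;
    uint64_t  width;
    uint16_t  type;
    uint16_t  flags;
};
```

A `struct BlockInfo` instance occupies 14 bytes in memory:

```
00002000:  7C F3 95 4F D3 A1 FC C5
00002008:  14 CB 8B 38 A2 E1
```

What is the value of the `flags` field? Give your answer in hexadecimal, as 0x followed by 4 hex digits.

`flags` follows `seq` (2 B), `width` (8 B), `type` (2 B), so it starts at offset 2 + 8 + 2 = 12 and occupies 2 bytes.
Bytes at offsets 12..13: A2 E1.
In little-endian order the low byte comes first in memory.
Reassemble most-significant byte first: E1 A2 → 0xE1A2.

0xE1A2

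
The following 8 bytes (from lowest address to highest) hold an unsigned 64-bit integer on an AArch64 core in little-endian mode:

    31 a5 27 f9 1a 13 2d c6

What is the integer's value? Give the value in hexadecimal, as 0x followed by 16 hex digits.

0xC62D131AF927A531

Little-endian stores the least-significant byte at the lowest address.
Reassemble most-significant byte first: C6 2D 13 1A F9 27 A5 31 → 0xC62D131AF927A531.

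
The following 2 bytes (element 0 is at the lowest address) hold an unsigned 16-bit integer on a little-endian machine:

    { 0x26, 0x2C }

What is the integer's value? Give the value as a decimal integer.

11302

Little-endian: lowest address holds the least-significant byte.
Reassemble most-significant byte first: 2C 26 → 0x2C26.
0x2C26 = 11302.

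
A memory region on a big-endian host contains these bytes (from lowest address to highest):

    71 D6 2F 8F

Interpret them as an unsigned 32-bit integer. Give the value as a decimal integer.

Big-endian stores the most-significant byte at the lowest address.
The bytes are already most-significant first: 0x71D62F8F.
0x71D62F8F = 1909862287.

1909862287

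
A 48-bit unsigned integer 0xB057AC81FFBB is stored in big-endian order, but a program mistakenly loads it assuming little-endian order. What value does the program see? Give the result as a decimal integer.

206706066610096

Stored big-endian, the bytes at ascending addresses are B0 57 AC 81 FF BB.
Read back as little-endian, the first byte is least significant, giving 0xBBFF81AC57B0.
0xBBFF81AC57B0 = 206706066610096.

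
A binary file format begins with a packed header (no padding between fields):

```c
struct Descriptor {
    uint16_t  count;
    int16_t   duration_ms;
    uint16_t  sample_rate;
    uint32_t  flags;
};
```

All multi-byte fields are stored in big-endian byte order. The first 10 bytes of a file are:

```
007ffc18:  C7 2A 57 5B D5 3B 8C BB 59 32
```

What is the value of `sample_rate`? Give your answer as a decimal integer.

54587

`sample_rate` follows `count` (2 B), `duration_ms` (2 B), so it starts at offset 2 + 2 = 4 and occupies 2 bytes.
Bytes at offsets 4..5: D5 3B.
Big-endian: lowest address holds the most-significant byte.
The bytes are already most-significant first: 0xD53B.
0xD53B = 54587.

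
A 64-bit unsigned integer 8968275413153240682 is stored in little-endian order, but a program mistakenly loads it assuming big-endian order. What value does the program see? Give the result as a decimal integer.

7662556908203963772

8968275413153240682 in 64-bit hexadecimal is 0x7C75B6F8E8DE566A.
Stored little-endian, the bytes at ascending addresses are 6A 56 DE E8 F8 B6 75 7C.
Read back as big-endian, the last byte is least significant, giving 0x6A56DEE8F8B6757C.
0x6A56DEE8F8B6757C = 7662556908203963772.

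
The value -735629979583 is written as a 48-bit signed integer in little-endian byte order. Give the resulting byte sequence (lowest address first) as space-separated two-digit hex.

Two's complement of -735629979583 in 48 bits: 735629979583 = 0x00AB46F6AFBF; invert → 0xFF54B9095040; add 1 → 0xFF54B9095041.
Split into bytes (most-significant first): FF 54 B9 09 50 41.
Little-endian stores the least-significant byte at the lowest address.
So at ascending addresses the bytes are 41 50 09 B9 54 FF.

41 50 09 B9 54 FF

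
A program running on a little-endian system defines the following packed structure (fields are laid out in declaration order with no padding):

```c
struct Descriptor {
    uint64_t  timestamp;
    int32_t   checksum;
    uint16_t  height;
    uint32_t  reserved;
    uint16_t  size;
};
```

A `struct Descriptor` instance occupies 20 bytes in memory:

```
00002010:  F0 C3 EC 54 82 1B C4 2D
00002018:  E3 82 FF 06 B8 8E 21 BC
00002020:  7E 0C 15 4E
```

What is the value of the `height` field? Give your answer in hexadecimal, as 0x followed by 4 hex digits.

`height` follows `timestamp` (8 B), `checksum` (4 B), so it starts at offset 8 + 4 = 12 and occupies 2 bytes.
Bytes at offsets 12..13: B8 8E.
Little-endian: lowest address holds the least-significant byte.
Reassemble most-significant byte first: 8E B8 → 0x8EB8.

0x8EB8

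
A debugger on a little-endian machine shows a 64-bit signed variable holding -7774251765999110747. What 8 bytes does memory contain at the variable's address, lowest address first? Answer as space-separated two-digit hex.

Two's complement of -7774251765999110747 in 64 bits: 7774251765999110747 = 0x6BE3B0CA9AD48A5B; invert → 0x941C4F35652B75A4; add 1 → 0x941C4F35652B75A5.
Split into bytes (most-significant first): 94 1C 4F 35 65 2B 75 A5.
Little-endian: lowest address holds the least-significant byte.
So at ascending addresses the bytes are A5 75 2B 65 35 4F 1C 94.

A5 75 2B 65 35 4F 1C 94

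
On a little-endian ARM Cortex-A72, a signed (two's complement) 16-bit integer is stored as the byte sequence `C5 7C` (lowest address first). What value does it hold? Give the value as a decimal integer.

31941

Little-endian stores the least-significant byte at the lowest address.
Reassemble most-significant byte first: 7C C5 → 0x7CC5.
0x7CC5 = 31941.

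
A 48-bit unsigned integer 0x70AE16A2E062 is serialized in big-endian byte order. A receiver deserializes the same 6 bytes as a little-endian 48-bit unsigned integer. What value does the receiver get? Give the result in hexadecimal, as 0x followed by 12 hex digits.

0x62E0A216AE70

Stored big-endian, the bytes at ascending addresses are 70 AE 16 A2 E0 62.
Read back as little-endian, the first byte is least significant, giving 0x62E0A216AE70.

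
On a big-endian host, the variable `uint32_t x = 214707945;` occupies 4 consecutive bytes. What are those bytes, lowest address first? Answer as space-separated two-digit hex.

0C CC 2E E9

214707945 in hexadecimal, padded to 32 bits, is 0x0CCC2EE9.
Split into bytes (most-significant first): 0C CC 2E E9.
Big-endian stores the most-significant byte at the lowest address.
So the memory order matches the most-significant-first order: 0C CC 2E E9.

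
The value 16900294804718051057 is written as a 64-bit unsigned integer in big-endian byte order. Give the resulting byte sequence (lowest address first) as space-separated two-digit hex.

16900294804718051057 in hexadecimal, padded to 64 bits, is 0xEA89E89552995EF1.
Split into bytes (most-significant first): EA 89 E8 95 52 99 5E F1.
Big-endian: lowest address holds the most-significant byte.
So the memory order matches the most-significant-first order: EA 89 E8 95 52 99 5E F1.

EA 89 E8 95 52 99 5E F1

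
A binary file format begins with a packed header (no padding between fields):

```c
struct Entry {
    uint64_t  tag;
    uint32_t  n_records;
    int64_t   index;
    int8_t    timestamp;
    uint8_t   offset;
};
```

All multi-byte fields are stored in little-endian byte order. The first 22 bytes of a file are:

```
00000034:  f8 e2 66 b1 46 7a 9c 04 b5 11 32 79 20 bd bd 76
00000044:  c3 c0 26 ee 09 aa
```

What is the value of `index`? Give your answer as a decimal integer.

-1286128697824396000

`index` follows `tag` (8 B), `n_records` (4 B), so it starts at offset 8 + 4 = 12 and occupies 8 bytes.
Bytes at offsets 12..19: 20 BD BD 76 C3 C0 26 EE.
Little-endian: lowest address holds the least-significant byte.
Reassemble most-significant byte first: EE 26 C0 C3 76 BD BD 20 → 0xEE26C0C376BDBD20.
Top bit is set, so as a signed 64-bit value this is 0xEE26C0C376BDBD20 − 2^64 = -1286128697824396000.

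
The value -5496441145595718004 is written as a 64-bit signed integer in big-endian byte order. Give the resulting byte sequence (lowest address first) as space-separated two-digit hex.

B3 B8 B7 E6 43 ED 16 8C

Two's complement of -5496441145595718004 in 64 bits: 5496441145595718004 = 0x4C474819BC12E974; invert → 0xB3B8B7E643ED168B; add 1 → 0xB3B8B7E643ED168C.
Split into bytes (most-significant first): B3 B8 B7 E6 43 ED 16 8C.
In big-endian order the high byte comes first in memory.
So the memory order matches the most-significant-first order: B3 B8 B7 E6 43 ED 16 8C.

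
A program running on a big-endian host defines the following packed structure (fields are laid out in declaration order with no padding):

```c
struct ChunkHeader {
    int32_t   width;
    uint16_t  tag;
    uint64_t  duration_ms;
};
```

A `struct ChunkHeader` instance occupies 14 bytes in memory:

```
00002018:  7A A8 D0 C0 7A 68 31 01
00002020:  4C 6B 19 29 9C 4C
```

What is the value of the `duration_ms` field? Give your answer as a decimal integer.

3531187605702548556

`duration_ms` follows `width` (4 B), `tag` (2 B), so it starts at offset 4 + 2 = 6 and occupies 8 bytes.
Bytes at offsets 6..13: 31 01 4C 6B 19 29 9C 4C.
Big-endian stores the most-significant byte at the lowest address.
The bytes are already most-significant first: 0x31014C6B19299C4C.
0x31014C6B19299C4C = 3531187605702548556.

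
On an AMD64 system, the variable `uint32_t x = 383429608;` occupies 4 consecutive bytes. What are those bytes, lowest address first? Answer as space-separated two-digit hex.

383429608 in hexadecimal, padded to 32 bits, is 0x16DAABE8.
Split into bytes (most-significant first): 16 DA AB E8.
Little-endian stores the least-significant byte at the lowest address.
So at ascending addresses the bytes are E8 AB DA 16.

E8 AB DA 16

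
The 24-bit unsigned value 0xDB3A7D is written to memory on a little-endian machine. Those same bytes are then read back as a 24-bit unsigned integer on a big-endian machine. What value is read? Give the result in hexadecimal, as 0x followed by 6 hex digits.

Stored little-endian, the bytes at ascending addresses are 7D 3A DB.
Read back as big-endian, the last byte is least significant, giving 0x7D3ADB.

0x7D3ADB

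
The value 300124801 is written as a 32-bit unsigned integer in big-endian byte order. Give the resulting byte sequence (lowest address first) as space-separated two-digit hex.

300124801 in hexadecimal, padded to 32 bits, is 0x11E38A81.
Split into bytes (most-significant first): 11 E3 8A 81.
Big-endian: lowest address holds the most-significant byte.
So the memory order matches the most-significant-first order: 11 E3 8A 81.

11 E3 8A 81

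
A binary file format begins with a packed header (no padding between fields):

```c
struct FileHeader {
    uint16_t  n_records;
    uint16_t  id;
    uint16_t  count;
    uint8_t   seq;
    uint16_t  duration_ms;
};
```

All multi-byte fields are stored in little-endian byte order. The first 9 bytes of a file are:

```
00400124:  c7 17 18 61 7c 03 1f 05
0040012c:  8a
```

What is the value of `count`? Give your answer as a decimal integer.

892

`count` follows `n_records` (2 B), `id` (2 B), so it starts at offset 2 + 2 = 4 and occupies 2 bytes.
Bytes at offsets 4..5: 7C 03.
Little-endian: lowest address holds the least-significant byte.
Reassemble most-significant byte first: 03 7C → 0x037C.
0x037C = 892.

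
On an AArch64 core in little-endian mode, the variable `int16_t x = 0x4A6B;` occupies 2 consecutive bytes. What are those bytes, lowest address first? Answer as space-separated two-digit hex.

6B 4A

Split into bytes (most-significant first): 4A 6B.
Little-endian stores the least-significant byte at the lowest address.
So at ascending addresses the bytes are 6B 4A.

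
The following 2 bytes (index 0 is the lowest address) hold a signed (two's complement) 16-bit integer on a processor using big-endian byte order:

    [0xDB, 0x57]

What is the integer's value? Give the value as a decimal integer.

In big-endian order the high byte comes first in memory.
The bytes are already most-significant first: 0xDB57.
Top bit is set, so as a signed 16-bit value this is 0xDB57 − 2^16 = -9385.

-9385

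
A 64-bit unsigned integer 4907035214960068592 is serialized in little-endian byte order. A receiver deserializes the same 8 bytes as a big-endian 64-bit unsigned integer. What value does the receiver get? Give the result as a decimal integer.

17295801176906406212

4907035214960068592 in 64-bit hexadecimal is 0x44194A87880707F0.
Stored little-endian, the bytes at ascending addresses are F0 07 07 88 87 4A 19 44.
Read back as big-endian, the last byte is least significant, giving 0xF0070788874A1944.
0xF0070788874A1944 = 17295801176906406212.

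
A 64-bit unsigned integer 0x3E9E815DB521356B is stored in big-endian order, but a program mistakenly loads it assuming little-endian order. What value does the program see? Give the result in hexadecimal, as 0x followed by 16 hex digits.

Stored big-endian, the bytes at ascending addresses are 3E 9E 81 5D B5 21 35 6B.
Read back as little-endian, the first byte is least significant, giving 0x6B3521B55D819E3E.

0x6B3521B55D819E3E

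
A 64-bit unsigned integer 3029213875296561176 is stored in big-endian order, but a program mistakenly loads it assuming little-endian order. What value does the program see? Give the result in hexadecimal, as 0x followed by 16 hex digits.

0x1868BC59F8ED092A

3029213875296561176 in 64-bit hexadecimal is 0x2A09EDF859BC6818.
Stored big-endian, the bytes at ascending addresses are 2A 09 ED F8 59 BC 68 18.
Read back as little-endian, the first byte is least significant, giving 0x1868BC59F8ED092A.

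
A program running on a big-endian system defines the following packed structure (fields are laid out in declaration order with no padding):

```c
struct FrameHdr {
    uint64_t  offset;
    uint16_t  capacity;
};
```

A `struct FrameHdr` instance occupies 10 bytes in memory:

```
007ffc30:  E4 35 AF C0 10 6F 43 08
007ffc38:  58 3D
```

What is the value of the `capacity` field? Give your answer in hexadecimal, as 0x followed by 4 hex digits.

`capacity` follows `offset` (8 bytes), so it starts at byte offset 8 and occupies 2 bytes.
Bytes at offsets 8..9: 58 3D.
Big-endian stores the most-significant byte at the lowest address.
The bytes are already most-significant first: 0x583D.

0x583D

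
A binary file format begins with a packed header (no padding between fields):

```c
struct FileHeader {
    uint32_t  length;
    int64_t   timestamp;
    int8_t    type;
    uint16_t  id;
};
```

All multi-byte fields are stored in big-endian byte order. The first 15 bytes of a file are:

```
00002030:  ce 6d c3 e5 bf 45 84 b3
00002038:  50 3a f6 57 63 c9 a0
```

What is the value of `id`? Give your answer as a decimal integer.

`id` follows `length` (4 B), `timestamp` (8 B), `type` (1 B), so it starts at offset 4 + 8 + 1 = 13 and occupies 2 bytes.
Bytes at offsets 13..14: C9 A0.
Big-endian stores the most-significant byte at the lowest address.
The bytes are already most-significant first: 0xC9A0.
0xC9A0 = 51616.

51616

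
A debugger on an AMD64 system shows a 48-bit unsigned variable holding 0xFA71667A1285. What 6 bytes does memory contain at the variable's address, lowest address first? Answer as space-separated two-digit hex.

85 12 7A 66 71 FA

Split into bytes (most-significant first): FA 71 66 7A 12 85.
In little-endian order the low byte comes first in memory.
So at ascending addresses the bytes are 85 12 7A 66 71 FA.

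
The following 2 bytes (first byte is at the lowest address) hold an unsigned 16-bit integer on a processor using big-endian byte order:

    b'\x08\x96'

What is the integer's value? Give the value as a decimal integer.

2198

Big-endian stores the most-significant byte at the lowest address.
The bytes are already most-significant first: 0x0896.
0x0896 = 2198.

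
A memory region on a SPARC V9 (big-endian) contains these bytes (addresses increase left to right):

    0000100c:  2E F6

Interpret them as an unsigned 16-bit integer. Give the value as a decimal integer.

12022

Big-endian: lowest address holds the most-significant byte.
The bytes are already most-significant first: 0x2EF6.
0x2EF6 = 12022.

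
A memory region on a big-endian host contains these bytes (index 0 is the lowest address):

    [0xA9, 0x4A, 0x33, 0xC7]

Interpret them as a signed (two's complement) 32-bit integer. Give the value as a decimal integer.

Big-endian: lowest address holds the most-significant byte.
The bytes are already most-significant first: 0xA94A33C7.
Top bit is set, so as a signed 32-bit value this is 0xA94A33C7 − 2^32 = -1454754873.

-1454754873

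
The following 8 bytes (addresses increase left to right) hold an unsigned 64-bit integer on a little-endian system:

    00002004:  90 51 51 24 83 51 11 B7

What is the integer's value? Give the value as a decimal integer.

Little-endian: lowest address holds the least-significant byte.
Reassemble most-significant byte first: B7 11 51 83 24 51 51 90 → 0xB711518324515190.
0xB711518324515190 = 13191414407236768144.

13191414407236768144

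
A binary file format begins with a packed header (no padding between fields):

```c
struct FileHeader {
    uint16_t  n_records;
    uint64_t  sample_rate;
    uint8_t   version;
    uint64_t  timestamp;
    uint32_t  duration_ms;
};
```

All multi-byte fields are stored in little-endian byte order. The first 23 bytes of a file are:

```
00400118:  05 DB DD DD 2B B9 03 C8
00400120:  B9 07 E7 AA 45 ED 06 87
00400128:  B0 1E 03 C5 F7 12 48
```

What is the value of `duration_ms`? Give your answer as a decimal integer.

`duration_ms` follows `n_records` (2 B), `sample_rate` (8 B), `version` (1 B), `timestamp` (8 B), so it starts at offset 2 + 8 + 1 + 8 = 19 and occupies 4 bytes.
Bytes at offsets 19..22: C5 F7 12 48.
In little-endian order the low byte comes first in memory.
Reassemble most-significant byte first: 48 12 F7 C5 → 0x4812F7C5.
0x4812F7C5 = 1209202629.

1209202629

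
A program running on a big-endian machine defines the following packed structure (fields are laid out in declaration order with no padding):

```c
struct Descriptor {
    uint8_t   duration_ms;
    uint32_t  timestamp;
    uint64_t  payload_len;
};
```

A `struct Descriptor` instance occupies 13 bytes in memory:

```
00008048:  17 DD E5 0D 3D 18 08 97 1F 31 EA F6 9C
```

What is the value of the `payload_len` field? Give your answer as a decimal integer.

`payload_len` follows `duration_ms` (1 B), `timestamp` (4 B), so it starts at offset 1 + 4 = 5 and occupies 8 bytes.
Bytes at offsets 5..12: 18 08 97 1F 31 EA F6 9C.
In big-endian order the high byte comes first in memory.
The bytes are already most-significant first: 0x1808971F31EAF69C.
0x1808971F31EAF69C = 1731800216961218204.

1731800216961218204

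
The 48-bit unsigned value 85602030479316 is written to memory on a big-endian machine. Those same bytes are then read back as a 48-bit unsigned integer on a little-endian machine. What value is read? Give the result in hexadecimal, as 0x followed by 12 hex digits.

0xD4679EC6DA4D

85602030479316 in 48-bit hexadecimal is 0x4DDAC69E67D4.
Stored big-endian, the bytes at ascending addresses are 4D DA C6 9E 67 D4.
Read back as little-endian, the first byte is least significant, giving 0xD4679EC6DA4D.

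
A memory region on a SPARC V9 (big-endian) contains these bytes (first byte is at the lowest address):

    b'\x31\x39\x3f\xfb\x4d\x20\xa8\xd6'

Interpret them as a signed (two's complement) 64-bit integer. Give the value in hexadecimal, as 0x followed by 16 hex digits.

Big-endian stores the most-significant byte at the lowest address.
The bytes are already most-significant first: 0x31393FFB4D20A8D6.

0x31393FFB4D20A8D6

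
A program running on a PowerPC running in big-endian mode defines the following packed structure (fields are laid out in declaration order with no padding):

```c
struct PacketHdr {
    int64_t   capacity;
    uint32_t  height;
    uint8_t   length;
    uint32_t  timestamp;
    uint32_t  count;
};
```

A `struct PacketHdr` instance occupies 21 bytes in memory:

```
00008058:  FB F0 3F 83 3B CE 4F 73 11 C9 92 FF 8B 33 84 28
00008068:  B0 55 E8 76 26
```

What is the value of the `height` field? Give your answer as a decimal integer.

298423039

`height` follows `capacity` (8 bytes), so it starts at byte offset 8 and occupies 4 bytes.
Bytes at offsets 8..11: 11 C9 92 FF.
In big-endian order the high byte comes first in memory.
The bytes are already most-significant first: 0x11C992FF.
0x11C992FF = 298423039.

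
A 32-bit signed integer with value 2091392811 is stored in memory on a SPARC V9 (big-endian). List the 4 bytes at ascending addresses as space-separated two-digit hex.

2091392811 in hexadecimal, padded to 32 bits, is 0x7CA81F2B.
Split into bytes (most-significant first): 7C A8 1F 2B.
Big-endian stores the most-significant byte at the lowest address.
So the memory order matches the most-significant-first order: 7C A8 1F 2B.

7C A8 1F 2B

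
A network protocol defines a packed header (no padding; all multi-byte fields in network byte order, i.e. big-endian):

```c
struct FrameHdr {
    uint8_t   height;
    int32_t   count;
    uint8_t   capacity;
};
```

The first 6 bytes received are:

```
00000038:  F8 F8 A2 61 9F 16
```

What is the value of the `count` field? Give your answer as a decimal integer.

-123575905

`count` follows `height` (1 byte), so it starts at byte offset 1 and occupies 4 bytes.
Bytes at offsets 1..4: F8 A2 61 9F.
In big-endian order the high byte comes first in memory.
The bytes are already most-significant first: 0xF8A2619F.
Top bit is set, so as a signed 32-bit value this is 0xF8A2619F − 2^32 = -123575905.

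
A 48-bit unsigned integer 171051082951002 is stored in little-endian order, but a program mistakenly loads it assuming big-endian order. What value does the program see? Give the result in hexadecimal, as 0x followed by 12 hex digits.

0x5AA909EF919B

171051082951002 in 48-bit hexadecimal is 0x9B91EF09A95A.
Stored little-endian, the bytes at ascending addresses are 5A A9 09 EF 91 9B.
Read back as big-endian, the last byte is least significant, giving 0x5AA909EF919B.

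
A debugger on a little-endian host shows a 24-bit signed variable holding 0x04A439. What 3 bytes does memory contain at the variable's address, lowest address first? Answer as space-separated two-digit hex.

Split into bytes (most-significant first): 04 A4 39.
In little-endian order the low byte comes first in memory.
So at ascending addresses the bytes are 39 A4 04.

39 A4 04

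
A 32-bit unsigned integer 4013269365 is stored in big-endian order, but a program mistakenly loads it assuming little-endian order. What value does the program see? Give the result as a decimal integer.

1973499375

4013269365 in 32-bit hexadecimal is 0xEF35A175.
Stored big-endian, the bytes at ascending addresses are EF 35 A1 75.
Read back as little-endian, the first byte is least significant, giving 0x75A135EF.
0x75A135EF = 1973499375.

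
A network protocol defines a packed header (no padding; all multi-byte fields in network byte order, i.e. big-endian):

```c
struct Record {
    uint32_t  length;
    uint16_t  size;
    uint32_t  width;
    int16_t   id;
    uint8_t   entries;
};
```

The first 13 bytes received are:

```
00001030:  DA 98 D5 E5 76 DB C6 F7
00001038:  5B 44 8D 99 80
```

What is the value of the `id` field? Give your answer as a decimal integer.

`id` follows `length` (4 B), `size` (2 B), `width` (4 B), so it starts at offset 4 + 2 + 4 = 10 and occupies 2 bytes.
Bytes at offsets 10..11: 8D 99.
Big-endian: lowest address holds the most-significant byte.
The bytes are already most-significant first: 0x8D99.
Top bit is set, so as a signed 16-bit value this is 0x8D99 − 2^16 = -29287.

-29287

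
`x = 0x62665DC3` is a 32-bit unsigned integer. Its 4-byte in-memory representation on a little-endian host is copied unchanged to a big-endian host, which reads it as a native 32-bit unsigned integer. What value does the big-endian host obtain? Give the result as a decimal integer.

Stored little-endian, the bytes at ascending addresses are C3 5D 66 62.
Read back as big-endian, the last byte is least significant, giving 0xC35D6662.
0xC35D6662 = 3277678178.

3277678178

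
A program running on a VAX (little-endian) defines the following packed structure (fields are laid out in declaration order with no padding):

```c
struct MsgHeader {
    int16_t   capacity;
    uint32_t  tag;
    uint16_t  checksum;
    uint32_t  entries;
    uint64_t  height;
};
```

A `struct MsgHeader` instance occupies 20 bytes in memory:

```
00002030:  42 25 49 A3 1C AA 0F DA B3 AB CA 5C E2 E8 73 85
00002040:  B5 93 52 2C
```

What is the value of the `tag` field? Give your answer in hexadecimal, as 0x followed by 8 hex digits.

0xAA1CA349

`tag` follows `capacity` (2 bytes), so it starts at byte offset 2 and occupies 4 bytes.
Bytes at offsets 2..5: 49 A3 1C AA.
Little-endian stores the least-significant byte at the lowest address.
Reassemble most-significant byte first: AA 1C A3 49 → 0xAA1CA349.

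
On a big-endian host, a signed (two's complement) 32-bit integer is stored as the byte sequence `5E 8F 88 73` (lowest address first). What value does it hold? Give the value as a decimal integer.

1586464883

Big-endian stores the most-significant byte at the lowest address.
The bytes are already most-significant first: 0x5E8F8873.
0x5E8F8873 = 1586464883.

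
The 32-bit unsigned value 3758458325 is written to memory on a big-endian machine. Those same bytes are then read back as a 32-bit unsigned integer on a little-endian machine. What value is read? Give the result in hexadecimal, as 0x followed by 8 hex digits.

3758458325 in 32-bit hexadecimal is 0xE00585D5.
Stored big-endian, the bytes at ascending addresses are E0 05 85 D5.
Read back as little-endian, the first byte is least significant, giving 0xD58505E0.

0xD58505E0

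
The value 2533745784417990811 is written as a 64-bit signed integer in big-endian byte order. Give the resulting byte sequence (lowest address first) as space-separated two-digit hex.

23 29 AC 5D D7 60 B8 9B

2533745784417990811 in hexadecimal, padded to 64 bits, is 0x2329AC5DD760B89B.
Split into bytes (most-significant first): 23 29 AC 5D D7 60 B8 9B.
Big-endian stores the most-significant byte at the lowest address.
So the memory order matches the most-significant-first order: 23 29 AC 5D D7 60 B8 9B.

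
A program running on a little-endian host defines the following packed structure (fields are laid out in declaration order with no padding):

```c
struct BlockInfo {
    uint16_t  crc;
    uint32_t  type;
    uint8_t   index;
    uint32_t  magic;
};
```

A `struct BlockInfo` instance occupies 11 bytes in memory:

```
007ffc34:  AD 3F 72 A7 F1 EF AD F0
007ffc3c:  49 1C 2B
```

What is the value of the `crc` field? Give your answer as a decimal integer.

`crc` is the first field, at byte offset 0, occupying 2 bytes.
Bytes at offsets 0..1: AD 3F.
Little-endian: lowest address holds the least-significant byte.
Reassemble most-significant byte first: 3F AD → 0x3FAD.
0x3FAD = 16301.

16301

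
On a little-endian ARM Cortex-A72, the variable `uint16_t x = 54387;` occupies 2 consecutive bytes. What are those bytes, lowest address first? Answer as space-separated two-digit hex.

54387 in hexadecimal, padded to 16 bits, is 0xD473.
Split into bytes (most-significant first): D4 73.
In little-endian order the low byte comes first in memory.
So at ascending addresses the bytes are 73 D4.

73 D4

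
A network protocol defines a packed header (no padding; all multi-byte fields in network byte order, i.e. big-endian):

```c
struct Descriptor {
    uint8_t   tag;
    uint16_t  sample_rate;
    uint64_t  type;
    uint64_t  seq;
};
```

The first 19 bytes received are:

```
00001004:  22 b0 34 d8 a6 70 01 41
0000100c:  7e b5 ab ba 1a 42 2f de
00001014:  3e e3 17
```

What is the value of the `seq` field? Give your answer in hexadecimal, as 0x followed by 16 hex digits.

0xBA1A422FDE3EE317

`seq` follows `tag` (1 B), `sample_rate` (2 B), `type` (8 B), so it starts at offset 1 + 2 + 8 = 11 and occupies 8 bytes.
Bytes at offsets 11..18: BA 1A 42 2F DE 3E E3 17.
In big-endian order the high byte comes first in memory.
The bytes are already most-significant first: 0xBA1A422FDE3EE317.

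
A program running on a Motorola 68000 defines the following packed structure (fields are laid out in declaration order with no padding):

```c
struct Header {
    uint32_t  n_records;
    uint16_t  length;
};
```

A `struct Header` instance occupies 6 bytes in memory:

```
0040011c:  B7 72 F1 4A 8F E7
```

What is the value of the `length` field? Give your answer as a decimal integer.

`length` follows `n_records` (4 bytes), so it starts at byte offset 4 and occupies 2 bytes.
Bytes at offsets 4..5: 8F E7.
In big-endian order the high byte comes first in memory.
The bytes are already most-significant first: 0x8FE7.
0x8FE7 = 36839.

36839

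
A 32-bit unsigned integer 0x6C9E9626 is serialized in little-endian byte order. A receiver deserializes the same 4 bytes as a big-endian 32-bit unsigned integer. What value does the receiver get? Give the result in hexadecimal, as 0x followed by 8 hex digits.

Stored little-endian, the bytes at ascending addresses are 26 96 9E 6C.
Read back as big-endian, the last byte is least significant, giving 0x26969E6C.

0x26969E6C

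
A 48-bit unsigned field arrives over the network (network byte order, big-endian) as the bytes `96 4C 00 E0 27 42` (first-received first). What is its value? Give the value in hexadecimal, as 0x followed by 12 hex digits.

0x964C00E02742

Big-endian stores the most-significant byte at the lowest address.
The bytes are already most-significant first: 0x964C00E02742.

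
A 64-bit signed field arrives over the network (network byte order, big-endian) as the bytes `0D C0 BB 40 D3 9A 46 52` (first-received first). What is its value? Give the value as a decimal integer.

Big-endian stores the most-significant byte at the lowest address.
The bytes are already most-significant first: 0x0DC0BB40D39A4652.
0x0DC0BB40D39A4652 = 990997805123913298.

990997805123913298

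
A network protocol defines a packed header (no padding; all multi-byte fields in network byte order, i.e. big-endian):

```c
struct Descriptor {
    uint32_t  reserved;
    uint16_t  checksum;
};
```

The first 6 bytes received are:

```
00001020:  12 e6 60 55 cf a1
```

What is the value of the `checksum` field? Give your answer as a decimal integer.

53153

`checksum` follows `reserved` (4 bytes), so it starts at byte offset 4 and occupies 2 bytes.
Bytes at offsets 4..5: CF A1.
In big-endian order the high byte comes first in memory.
The bytes are already most-significant first: 0xCFA1.
0xCFA1 = 53153.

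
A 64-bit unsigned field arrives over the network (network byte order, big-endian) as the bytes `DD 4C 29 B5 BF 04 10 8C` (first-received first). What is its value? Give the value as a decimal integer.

Big-endian stores the most-significant byte at the lowest address.
The bytes are already most-significant first: 0xDD4C29B5BF04108C.
0xDD4C29B5BF04108C = 15946166241182617740.

15946166241182617740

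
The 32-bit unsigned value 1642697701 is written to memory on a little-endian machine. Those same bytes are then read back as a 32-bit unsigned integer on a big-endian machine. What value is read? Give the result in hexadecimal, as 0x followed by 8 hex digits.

0xE593E961

1642697701 in 32-bit hexadecimal is 0x61E993E5.
Stored little-endian, the bytes at ascending addresses are E5 93 E9 61.
Read back as big-endian, the last byte is least significant, giving 0xE593E961.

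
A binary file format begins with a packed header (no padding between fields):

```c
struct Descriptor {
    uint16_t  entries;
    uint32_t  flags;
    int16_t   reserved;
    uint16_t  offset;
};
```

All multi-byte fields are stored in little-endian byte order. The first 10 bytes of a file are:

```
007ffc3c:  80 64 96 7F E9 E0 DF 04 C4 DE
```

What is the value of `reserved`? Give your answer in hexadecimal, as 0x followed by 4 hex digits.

`reserved` follows `entries` (2 B), `flags` (4 B), so it starts at offset 2 + 4 = 6 and occupies 2 bytes.
Bytes at offsets 6..7: DF 04.
Little-endian: lowest address holds the least-significant byte.
Reassemble most-significant byte first: 04 DF → 0x04DF.

0x04DF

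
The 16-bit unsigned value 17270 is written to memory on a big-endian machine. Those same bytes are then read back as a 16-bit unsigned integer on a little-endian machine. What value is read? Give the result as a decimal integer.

30275

17270 in 16-bit hexadecimal is 0x4376.
Stored big-endian, the bytes at ascending addresses are 43 76.
Read back as little-endian, the first byte is least significant, giving 0x7643.
0x7643 = 30275.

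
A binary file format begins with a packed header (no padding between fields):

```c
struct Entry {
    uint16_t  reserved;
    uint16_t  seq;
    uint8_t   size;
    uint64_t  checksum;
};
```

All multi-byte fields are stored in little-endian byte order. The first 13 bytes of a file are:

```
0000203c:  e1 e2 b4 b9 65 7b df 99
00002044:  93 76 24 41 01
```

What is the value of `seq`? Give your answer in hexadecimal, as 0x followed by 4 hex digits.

`seq` follows `reserved` (2 bytes), so it starts at byte offset 2 and occupies 2 bytes.
Bytes at offsets 2..3: B4 B9.
Little-endian stores the least-significant byte at the lowest address.
Reassemble most-significant byte first: B9 B4 → 0xB9B4.

0xB9B4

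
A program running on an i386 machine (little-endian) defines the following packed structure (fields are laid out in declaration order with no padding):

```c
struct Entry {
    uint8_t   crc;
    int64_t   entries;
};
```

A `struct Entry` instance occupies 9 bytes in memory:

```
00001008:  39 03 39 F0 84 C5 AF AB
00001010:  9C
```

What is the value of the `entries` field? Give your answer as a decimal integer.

`entries` follows `crc` (1 byte), so it starts at byte offset 1 and occupies 8 bytes.
Bytes at offsets 1..8: 03 39 F0 84 C5 AF AB 9C.
In little-endian order the low byte comes first in memory.
Reassemble most-significant byte first: 9C AB AF C5 84 F0 39 03 → 0x9CABAFC584F03903.
Top bit is set, so as a signed 64-bit value this is 0x9CABAFC584F03903 − 2^64 = -7157433919901517565.

-7157433919901517565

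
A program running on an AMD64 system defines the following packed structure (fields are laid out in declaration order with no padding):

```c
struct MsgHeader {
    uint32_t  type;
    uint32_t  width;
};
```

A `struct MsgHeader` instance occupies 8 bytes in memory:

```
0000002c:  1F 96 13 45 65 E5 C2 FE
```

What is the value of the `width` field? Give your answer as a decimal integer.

`width` follows `type` (4 bytes), so it starts at byte offset 4 and occupies 4 bytes.
Bytes at offsets 4..7: 65 E5 C2 FE.
Little-endian: lowest address holds the least-significant byte.
Reassemble most-significant byte first: FE C2 E5 65 → 0xFEC2E565.
0xFEC2E565 = 4274185573.

4274185573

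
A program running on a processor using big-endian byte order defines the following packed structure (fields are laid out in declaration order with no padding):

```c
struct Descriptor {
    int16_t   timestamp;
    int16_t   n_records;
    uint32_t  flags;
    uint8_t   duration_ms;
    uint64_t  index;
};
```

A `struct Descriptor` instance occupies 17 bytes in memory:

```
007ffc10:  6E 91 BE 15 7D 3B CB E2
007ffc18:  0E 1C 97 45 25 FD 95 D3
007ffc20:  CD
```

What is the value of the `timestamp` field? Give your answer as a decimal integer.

28305

`timestamp` is the first field, at byte offset 0, occupying 2 bytes.
Bytes at offsets 0..1: 6E 91.
Big-endian stores the most-significant byte at the lowest address.
The bytes are already most-significant first: 0x6E91.
0x6E91 = 28305.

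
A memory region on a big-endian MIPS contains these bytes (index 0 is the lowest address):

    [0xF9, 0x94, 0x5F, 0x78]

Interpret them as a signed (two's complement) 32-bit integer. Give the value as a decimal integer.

-107716744

In big-endian order the high byte comes first in memory.
The bytes are already most-significant first: 0xF9945F78.
Top bit is set, so as a signed 32-bit value this is 0xF9945F78 − 2^32 = -107716744.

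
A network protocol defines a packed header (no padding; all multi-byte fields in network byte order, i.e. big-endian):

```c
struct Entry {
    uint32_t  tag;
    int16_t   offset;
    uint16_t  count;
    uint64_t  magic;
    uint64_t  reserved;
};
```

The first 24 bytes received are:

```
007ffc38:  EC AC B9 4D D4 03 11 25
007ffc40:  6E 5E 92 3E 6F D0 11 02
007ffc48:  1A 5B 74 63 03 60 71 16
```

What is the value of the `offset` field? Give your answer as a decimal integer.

`offset` follows `tag` (4 bytes), so it starts at byte offset 4 and occupies 2 bytes.
Bytes at offsets 4..5: D4 03.
Big-endian stores the most-significant byte at the lowest address.
The bytes are already most-significant first: 0xD403.
Top bit is set, so as a signed 16-bit value this is 0xD403 − 2^16 = -11261.

-11261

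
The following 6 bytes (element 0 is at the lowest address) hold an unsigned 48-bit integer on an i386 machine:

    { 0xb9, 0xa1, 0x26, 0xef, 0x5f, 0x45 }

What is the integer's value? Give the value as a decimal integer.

76278336496057

Little-endian: lowest address holds the least-significant byte.
Reassemble most-significant byte first: 45 5F EF 26 A1 B9 → 0x455FEF26A1B9.
0x455FEF26A1B9 = 76278336496057.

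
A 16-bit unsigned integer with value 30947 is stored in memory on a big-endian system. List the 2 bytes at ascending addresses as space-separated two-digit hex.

78 E3

30947 in hexadecimal, padded to 16 bits, is 0x78E3.
Split into bytes (most-significant first): 78 E3.
Big-endian: lowest address holds the most-significant byte.
So the memory order matches the most-significant-first order: 78 E3.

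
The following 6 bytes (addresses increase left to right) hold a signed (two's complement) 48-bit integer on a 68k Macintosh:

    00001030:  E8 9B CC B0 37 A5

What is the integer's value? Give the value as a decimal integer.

-25719125035099

Big-endian stores the most-significant byte at the lowest address.
The bytes are already most-significant first: 0xE89BCCB037A5.
Top bit is set, so as a signed 48-bit value this is 0xE89BCCB037A5 − 2^48 = -25719125035099.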